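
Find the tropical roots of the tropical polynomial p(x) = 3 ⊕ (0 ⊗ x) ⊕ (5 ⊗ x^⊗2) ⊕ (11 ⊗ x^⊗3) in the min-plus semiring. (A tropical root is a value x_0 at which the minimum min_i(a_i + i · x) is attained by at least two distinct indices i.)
Roots: {-6, -5, 3}

Each tropical root is a break point of the lower envelope of the lines y = a_i + i · x (there are 4 lines, with slopes 0, 1, ..., 3). Only the lines that attain the minimum somewhere contribute to roots; other lines are dominated. Here the surviving (envelope) indices are i = 3, i = 2, i = 1, i = 0.
Intersections between consecutive envelope lines give the roots: for adjacent envelope indices i < j the intersection is x = (a_i − a_j) / (j − i). Reading off the sorted break points: {-6, -5, 3}.
Verification: at each break x_0, at least two indices attain the minimum of min_i(a_i + i · x_0).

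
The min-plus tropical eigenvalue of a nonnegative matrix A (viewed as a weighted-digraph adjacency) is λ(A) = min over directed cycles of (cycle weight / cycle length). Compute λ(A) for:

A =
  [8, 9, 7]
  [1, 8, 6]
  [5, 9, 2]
λ(A) = 2

Enumerate directed cycles and compute their means (weight / length). Sample:
  cycle 0 → 0: weight = 8, length = 1, mean = 8/1 ≈ 8.000
  cycle 1 → 1: weight = 8, length = 1, mean = 8/1 ≈ 8.000
  cycle 2 → 2: weight = 2, length = 1, mean = 2/1 ≈ 2.000
  cycle 0 → 1 → 0: weight = 10, length = 2, mean = 10/2 ≈ 5.000
  cycle 0 → 2 → 0: weight = 12, length = 2, mean = 12/2 ≈ 6.000
  cycle 1 → 0 → 1: weight = 10, length = 2, mean = 10/2 ≈ 5.000
Minimum mean = 2.000, attained e.g. along the cycle 2 → 2 with weight 2 and length 1. So λ(A) = 2/1 = 2.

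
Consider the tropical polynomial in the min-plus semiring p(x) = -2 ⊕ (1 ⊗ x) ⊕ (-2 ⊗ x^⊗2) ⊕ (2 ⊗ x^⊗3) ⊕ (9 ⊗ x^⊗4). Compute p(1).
p(1) = -2

A tropical monomial a ⊗ x^⊗i evaluates to a + i · x. Evaluating each term at x = 1:
  Term 0 contributes -2 + 0 · 1 = -2
  Term 1 contributes 1 + 1 · 1 = 2
  Term 2 contributes -2 + 2 · 1 = 0
  Term 3 contributes 2 + 3 · 1 = 5
  Term 4 contributes 9 + 4 · 1 = 13
p(1) = ⊕ of these = min[-2, 2, 0, 5, 13] = -2.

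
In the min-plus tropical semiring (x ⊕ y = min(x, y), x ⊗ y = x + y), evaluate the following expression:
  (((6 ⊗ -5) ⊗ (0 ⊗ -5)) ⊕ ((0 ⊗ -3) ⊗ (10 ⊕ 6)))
(((6 ⊗ -5) ⊗ (0 ⊗ -5)) ⊕ ((0 ⊗ -3) ⊗ (10 ⊕ 6))) = -4

Expand innermost to outermost. Recall ⊕ takes the minimum of its arguments and ⊗ takes their sum. Working out the expression (((6 ⊗ -5) ⊗ (0 ⊗ -5)) ⊕ ((0 ⊗ -3) ⊗ (10 ⊕ 6))) gives -4.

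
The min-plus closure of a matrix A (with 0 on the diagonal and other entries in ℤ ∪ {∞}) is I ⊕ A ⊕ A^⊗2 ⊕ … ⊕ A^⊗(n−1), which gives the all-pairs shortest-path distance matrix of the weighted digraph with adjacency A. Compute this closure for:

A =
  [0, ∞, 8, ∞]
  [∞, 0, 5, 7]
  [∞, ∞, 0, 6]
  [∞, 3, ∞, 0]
Closure =
  [0, 17, 8, 14]
  [∞, 0, 5, 7]
  [∞, 9, 0, 6]
  [∞, 3, 8, 0]

This is the Floyd-Warshall all-pairs shortest-path computation. For each intermediate vertex k = 0, 1, …, 3, update dist[i][j] ← min(dist[i][j], dist[i][k] + dist[k][j]). The final matrix gives, for each (i, j), the minimum total weight of any directed path from i to j (possibly empty when i = j).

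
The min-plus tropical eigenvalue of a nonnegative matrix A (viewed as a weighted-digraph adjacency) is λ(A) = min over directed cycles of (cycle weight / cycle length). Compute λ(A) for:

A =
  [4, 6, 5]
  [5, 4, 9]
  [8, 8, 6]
λ(A) = 4

Enumerate directed cycles and compute their means (weight / length). Sample:
  cycle 0 → 0: weight = 4, length = 1, mean = 4/1 ≈ 4.000
  cycle 1 → 1: weight = 4, length = 1, mean = 4/1 ≈ 4.000
  cycle 2 → 2: weight = 6, length = 1, mean = 6/1 ≈ 6.000
  cycle 0 → 1 → 0: weight = 11, length = 2, mean = 11/2 ≈ 5.500
  cycle 0 → 2 → 0: weight = 13, length = 2, mean = 13/2 ≈ 6.500
  cycle 1 → 0 → 1: weight = 11, length = 2, mean = 11/2 ≈ 5.500
Minimum mean = 4.000, attained e.g. along the cycle 0 → 0 with weight 4 and length 1. So λ(A) = 4/1 = 4.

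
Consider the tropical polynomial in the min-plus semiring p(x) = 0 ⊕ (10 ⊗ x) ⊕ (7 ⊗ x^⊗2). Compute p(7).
p(7) = 0

A tropical monomial a ⊗ x^⊗i evaluates to a + i · x. Evaluating each term at x = 7:
  Term 0 contributes 0 + 0 · 7 = 0
  Term 1 contributes 10 + 1 · 7 = 17
  Term 2 contributes 7 + 2 · 7 = 21
p(7) = ⊕ of these = min[0, 17, 21] = 0.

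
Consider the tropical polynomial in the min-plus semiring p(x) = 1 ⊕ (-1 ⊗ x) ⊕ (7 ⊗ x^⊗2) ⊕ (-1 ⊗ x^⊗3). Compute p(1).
p(1) = 0

A tropical monomial a ⊗ x^⊗i evaluates to a + i · x. Evaluating each term at x = 1:
  Term 0 contributes 1 + 0 · 1 = 1
  Term 1 contributes -1 + 1 · 1 = 0
  Term 2 contributes 7 + 2 · 1 = 9
  Term 3 contributes -1 + 3 · 1 = 2
p(1) = ⊕ of these = min[1, 0, 9, 2] = 0.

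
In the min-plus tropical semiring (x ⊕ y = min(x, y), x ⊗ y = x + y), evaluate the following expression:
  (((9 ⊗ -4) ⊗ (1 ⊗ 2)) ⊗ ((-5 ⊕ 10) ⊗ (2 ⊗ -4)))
(((9 ⊗ -4) ⊗ (1 ⊗ 2)) ⊗ ((-5 ⊕ 10) ⊗ (2 ⊗ -4))) = 1

Expand innermost to outermost. Recall ⊕ takes the minimum of its arguments and ⊗ takes their sum. Working out the expression (((9 ⊗ -4) ⊗ (1 ⊗ 2)) ⊗ ((-5 ⊕ 10) ⊗ (2 ⊗ -4))) gives 1.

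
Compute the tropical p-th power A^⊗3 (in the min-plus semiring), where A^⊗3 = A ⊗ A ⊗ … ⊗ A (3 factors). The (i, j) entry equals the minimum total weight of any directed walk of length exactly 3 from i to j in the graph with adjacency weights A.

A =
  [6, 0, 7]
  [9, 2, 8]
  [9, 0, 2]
A^⊗3 =
  [11, 4, 10]
  [13, 6, 12]
  [11, 4, 6]

Each entry (A^⊗3)_ij equals the minimum over all length-3 walks i = v_0 → v_1 → … → v_3 = j of Σ_t A[v_t][v_{t+1}]. For example, for (i, j) = (0, 2) we minimise over 9 possible intermediate vertex sequences; the minimum is 10, attained along the walk 0 → 1 → 1 → 2.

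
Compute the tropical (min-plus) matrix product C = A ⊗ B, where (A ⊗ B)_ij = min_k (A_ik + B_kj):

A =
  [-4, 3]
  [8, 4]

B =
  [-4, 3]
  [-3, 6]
A ⊗ B =
  [-8, -1]
  [1, 10]

Apply the min-plus product entry-by-entry:
  C[0][0] = min over k of (A[0][0] + B[0][0] = -4 + -4 = -8, A[0][1] + B[1][0] = 3 + -3 = 0) = -8 (attained at k = 0)
  C[0][1] = min over k of (A[0][0] + B[0][1] = -4 + 3 = -1, A[0][1] + B[1][1] = 3 + 6 = 9) = -1 (attained at k = 0)
  C[1][0] = min over k of (A[1][0] + B[0][0] = 8 + -4 = 4, A[1][1] + B[1][0] = 4 + -3 = 1) = 1 (attained at k = 1)
  C[1][1] = min over k of (A[1][0] + B[0][1] = 8 + 3 = 11, A[1][1] + B[1][1] = 4 + 6 = 10) = 10 (attained at k = 1)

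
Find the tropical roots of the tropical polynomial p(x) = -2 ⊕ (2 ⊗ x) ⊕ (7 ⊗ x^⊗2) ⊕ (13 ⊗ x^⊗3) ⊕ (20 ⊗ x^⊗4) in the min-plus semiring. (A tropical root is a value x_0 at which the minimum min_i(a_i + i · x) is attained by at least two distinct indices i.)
Roots: {-7, -6, -5, -4}

Each tropical root is a break point of the lower envelope of the lines y = a_i + i · x (there are 5 lines, with slopes 0, 1, ..., 4). Only the lines that attain the minimum somewhere contribute to roots; other lines are dominated. Here the surviving (envelope) indices are i = 4, i = 3, i = 2, i = 1, i = 0.
Intersections between consecutive envelope lines give the roots: for adjacent envelope indices i < j the intersection is x = (a_i − a_j) / (j − i). Reading off the sorted break points: {-7, -6, -5, -4}.
Verification: at each break x_0, at least two indices attain the minimum of min_i(a_i + i · x_0).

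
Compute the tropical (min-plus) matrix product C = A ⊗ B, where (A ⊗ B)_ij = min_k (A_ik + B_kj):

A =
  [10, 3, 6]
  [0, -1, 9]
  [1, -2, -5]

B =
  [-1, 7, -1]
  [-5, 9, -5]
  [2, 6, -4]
A ⊗ B =
  [-2, 12, -2]
  [-6, 7, -6]
  [-7, 1, -9]

Apply the min-plus product entry-by-entry:
  C[0][0] = min over k of (A[0][0] + B[0][0] = 10 + -1 = 9, A[0][1] + B[1][0] = 3 + -5 = -2, A[0][2] + B[2][0] = 6 + 2 = 8) = -2 (attained at k = 1)
  C[0][1] = min over k of (A[0][0] + B[0][1] = 10 + 7 = 17, A[0][1] + B[1][1] = 3 + 9 = 12, A[0][2] + B[2][1] = 6 + 6 = 12) = 12 (attained at k = 1)
  C[0][2] = min over k of (A[0][0] + B[0][2] = 10 + -1 = 9, A[0][1] + B[1][2] = 3 + -5 = -2, A[0][2] + B[2][2] = 6 + -4 = 2) = -2 (attained at k = 1)
  C[1][0] = min over k of (A[1][0] + B[0][0] = 0 + -1 = -1, A[1][1] + B[1][0] = -1 + -5 = -6, A[1][2] + B[2][0] = 9 + 2 = 11) = -6 (attained at k = 1)
  C[1][1] = min over k of (A[1][0] + B[0][1] = 0 + 7 = 7, A[1][1] + B[1][1] = -1 + 9 = 8, A[1][2] + B[2][1] = 9 + 6 = 15) = 7 (attained at k = 0)
  C[1][2] = min over k of (A[1][0] + B[0][2] = 0 + -1 = -1, A[1][1] + B[1][2] = -1 + -5 = -6, A[1][2] + B[2][2] = 9 + -4 = 5) = -6 (attained at k = 1)
  C[2][0] = min over k of (A[2][0] + B[0][0] = 1 + -1 = 0, A[2][1] + B[1][0] = -2 + -5 = -7, A[2][2] + B[2][0] = -5 + 2 = -3) = -7 (attained at k = 1)
  C[2][1] = min over k of (A[2][0] + B[0][1] = 1 + 7 = 8, A[2][1] + B[1][1] = -2 + 9 = 7, A[2][2] + B[2][1] = -5 + 6 = 1) = 1 (attained at k = 2)
  C[2][2] = min over k of (A[2][0] + B[0][2] = 1 + -1 = 0, A[2][1] + B[1][2] = -2 + -5 = -7, A[2][2] + B[2][2] = -5 + -4 = -9) = -9 (attained at k = 2)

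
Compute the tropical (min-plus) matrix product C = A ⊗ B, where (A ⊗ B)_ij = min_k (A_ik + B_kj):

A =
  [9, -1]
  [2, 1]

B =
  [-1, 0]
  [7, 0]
A ⊗ B =
  [6, -1]
  [1, 1]

Apply the min-plus product entry-by-entry:
  C[0][0] = min over k of (A[0][0] + B[0][0] = 9 + -1 = 8, A[0][1] + B[1][0] = -1 + 7 = 6) = 6 (attained at k = 1)
  C[0][1] = min over k of (A[0][0] + B[0][1] = 9 + 0 = 9, A[0][1] + B[1][1] = -1 + 0 = -1) = -1 (attained at k = 1)
  C[1][0] = min over k of (A[1][0] + B[0][0] = 2 + -1 = 1, A[1][1] + B[1][0] = 1 + 7 = 8) = 1 (attained at k = 0)
  C[1][1] = min over k of (A[1][0] + B[0][1] = 2 + 0 = 2, A[1][1] + B[1][1] = 1 + 0 = 1) = 1 (attained at k = 1)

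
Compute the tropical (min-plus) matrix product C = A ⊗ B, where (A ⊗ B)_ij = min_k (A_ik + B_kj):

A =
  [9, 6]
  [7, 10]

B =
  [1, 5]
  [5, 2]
A ⊗ B =
  [10, 8]
  [8, 12]

Apply the min-plus product entry-by-entry:
  C[0][0] = min over k of (A[0][0] + B[0][0] = 9 + 1 = 10, A[0][1] + B[1][0] = 6 + 5 = 11) = 10 (attained at k = 0)
  C[0][1] = min over k of (A[0][0] + B[0][1] = 9 + 5 = 14, A[0][1] + B[1][1] = 6 + 2 = 8) = 8 (attained at k = 1)
  C[1][0] = min over k of (A[1][0] + B[0][0] = 7 + 1 = 8, A[1][1] + B[1][0] = 10 + 5 = 15) = 8 (attained at k = 0)
  C[1][1] = min over k of (A[1][0] + B[0][1] = 7 + 5 = 12, A[1][1] + B[1][1] = 10 + 2 = 12) = 12 (attained at k = 0)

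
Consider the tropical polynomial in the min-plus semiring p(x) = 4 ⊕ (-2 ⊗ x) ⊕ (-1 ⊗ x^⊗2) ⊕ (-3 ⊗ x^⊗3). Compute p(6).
p(6) = 4

A tropical monomial a ⊗ x^⊗i evaluates to a + i · x. Evaluating each term at x = 6:
  Term 0 contributes 4 + 0 · 6 = 4
  Term 1 contributes -2 + 1 · 6 = 4
  Term 2 contributes -1 + 2 · 6 = 11
  Term 3 contributes -3 + 3 · 6 = 15
p(6) = ⊕ of these = min[4, 4, 11, 15] = 4.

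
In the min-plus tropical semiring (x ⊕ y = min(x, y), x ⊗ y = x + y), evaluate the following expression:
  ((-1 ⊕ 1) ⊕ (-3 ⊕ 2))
((-1 ⊕ 1) ⊕ (-3 ⊕ 2)) = -3

Expand innermost to outermost. Recall ⊕ takes the minimum of its arguments and ⊗ takes their sum. Working out the expression ((-1 ⊕ 1) ⊕ (-3 ⊕ 2)) gives -3.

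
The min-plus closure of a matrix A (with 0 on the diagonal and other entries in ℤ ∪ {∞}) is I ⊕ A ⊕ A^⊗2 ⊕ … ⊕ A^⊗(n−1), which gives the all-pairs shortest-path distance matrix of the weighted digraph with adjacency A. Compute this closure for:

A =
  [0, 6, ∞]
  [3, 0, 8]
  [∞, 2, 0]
Closure =
  [0, 6, 14]
  [3, 0, 8]
  [5, 2, 0]

This is the Floyd-Warshall all-pairs shortest-path computation. For each intermediate vertex k = 0, 1, …, 2, update dist[i][j] ← min(dist[i][j], dist[i][k] + dist[k][j]). The final matrix gives, for each (i, j), the minimum total weight of any directed path from i to j (possibly empty when i = j).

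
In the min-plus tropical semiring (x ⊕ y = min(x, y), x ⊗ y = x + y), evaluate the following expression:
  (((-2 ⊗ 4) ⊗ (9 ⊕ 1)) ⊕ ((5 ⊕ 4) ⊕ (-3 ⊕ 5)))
(((-2 ⊗ 4) ⊗ (9 ⊕ 1)) ⊕ ((5 ⊕ 4) ⊕ (-3 ⊕ 5))) = -3

Expand innermost to outermost. Recall ⊕ takes the minimum of its arguments and ⊗ takes their sum. Working out the expression (((-2 ⊗ 4) ⊗ (9 ⊕ 1)) ⊕ ((5 ⊕ 4) ⊕ (-3 ⊕ 5))) gives -3.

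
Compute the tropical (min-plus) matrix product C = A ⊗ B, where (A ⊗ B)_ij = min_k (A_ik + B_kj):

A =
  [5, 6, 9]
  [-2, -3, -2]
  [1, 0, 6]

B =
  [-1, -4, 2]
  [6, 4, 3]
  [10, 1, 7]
A ⊗ B =
  [4, 1, 7]
  [-3, -6, 0]
  [0, -3, 3]

Apply the min-plus product entry-by-entry:
  C[0][0] = min over k of (A[0][0] + B[0][0] = 5 + -1 = 4, A[0][1] + B[1][0] = 6 + 6 = 12, A[0][2] + B[2][0] = 9 + 10 = 19) = 4 (attained at k = 0)
  C[0][1] = min over k of (A[0][0] + B[0][1] = 5 + -4 = 1, A[0][1] + B[1][1] = 6 + 4 = 10, A[0][2] + B[2][1] = 9 + 1 = 10) = 1 (attained at k = 0)
  C[0][2] = min over k of (A[0][0] + B[0][2] = 5 + 2 = 7, A[0][1] + B[1][2] = 6 + 3 = 9, A[0][2] + B[2][2] = 9 + 7 = 16) = 7 (attained at k = 0)
  C[1][0] = min over k of (A[1][0] + B[0][0] = -2 + -1 = -3, A[1][1] + B[1][0] = -3 + 6 = 3, A[1][2] + B[2][0] = -2 + 10 = 8) = -3 (attained at k = 0)
  C[1][1] = min over k of (A[1][0] + B[0][1] = -2 + -4 = -6, A[1][1] + B[1][1] = -3 + 4 = 1, A[1][2] + B[2][1] = -2 + 1 = -1) = -6 (attained at k = 0)
  C[1][2] = min over k of (A[1][0] + B[0][2] = -2 + 2 = 0, A[1][1] + B[1][2] = -3 + 3 = 0, A[1][2] + B[2][2] = -2 + 7 = 5) = 0 (attained at k = 0)
  C[2][0] = min over k of (A[2][0] + B[0][0] = 1 + -1 = 0, A[2][1] + B[1][0] = 0 + 6 = 6, A[2][2] + B[2][0] = 6 + 10 = 16) = 0 (attained at k = 0)
  C[2][1] = min over k of (A[2][0] + B[0][1] = 1 + -4 = -3, A[2][1] + B[1][1] = 0 + 4 = 4, A[2][2] + B[2][1] = 6 + 1 = 7) = -3 (attained at k = 0)
  C[2][2] = min over k of (A[2][0] + B[0][2] = 1 + 2 = 3, A[2][1] + B[1][2] = 0 + 3 = 3, A[2][2] + B[2][2] = 6 + 7 = 13) = 3 (attained at k = 0)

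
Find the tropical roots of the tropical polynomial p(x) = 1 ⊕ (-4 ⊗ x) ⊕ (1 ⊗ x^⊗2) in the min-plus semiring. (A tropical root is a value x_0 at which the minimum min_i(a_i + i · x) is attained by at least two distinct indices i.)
Roots: {-5, 5}

Each tropical root is a break point of the lower envelope of the lines y = a_i + i · x (there are 3 lines, with slopes 0, 1, ..., 2). Only the lines that attain the minimum somewhere contribute to roots; other lines are dominated. Here the surviving (envelope) indices are i = 2, i = 1, i = 0.
Intersections between consecutive envelope lines give the roots: for adjacent envelope indices i < j the intersection is x = (a_i − a_j) / (j − i). Reading off the sorted break points: {-5, 5}.
Verification: at each break x_0, at least two indices attain the minimum of min_i(a_i + i · x_0).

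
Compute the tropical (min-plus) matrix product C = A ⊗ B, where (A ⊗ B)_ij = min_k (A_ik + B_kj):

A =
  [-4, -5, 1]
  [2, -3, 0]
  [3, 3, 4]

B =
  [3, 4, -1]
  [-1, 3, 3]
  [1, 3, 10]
A ⊗ B =
  [-6, -2, -5]
  [-4, 0, 0]
  [2, 6, 2]

Apply the min-plus product entry-by-entry:
  C[0][0] = min over k of (A[0][0] + B[0][0] = -4 + 3 = -1, A[0][1] + B[1][0] = -5 + -1 = -6, A[0][2] + B[2][0] = 1 + 1 = 2) = -6 (attained at k = 1)
  C[0][1] = min over k of (A[0][0] + B[0][1] = -4 + 4 = 0, A[0][1] + B[1][1] = -5 + 3 = -2, A[0][2] + B[2][1] = 1 + 3 = 4) = -2 (attained at k = 1)
  C[0][2] = min over k of (A[0][0] + B[0][2] = -4 + -1 = -5, A[0][1] + B[1][2] = -5 + 3 = -2, A[0][2] + B[2][2] = 1 + 10 = 11) = -5 (attained at k = 0)
  C[1][0] = min over k of (A[1][0] + B[0][0] = 2 + 3 = 5, A[1][1] + B[1][0] = -3 + -1 = -4, A[1][2] + B[2][0] = 0 + 1 = 1) = -4 (attained at k = 1)
  C[1][1] = min over k of (A[1][0] + B[0][1] = 2 + 4 = 6, A[1][1] + B[1][1] = -3 + 3 = 0, A[1][2] + B[2][1] = 0 + 3 = 3) = 0 (attained at k = 1)
  C[1][2] = min over k of (A[1][0] + B[0][2] = 2 + -1 = 1, A[1][1] + B[1][2] = -3 + 3 = 0, A[1][2] + B[2][2] = 0 + 10 = 10) = 0 (attained at k = 1)
  C[2][0] = min over k of (A[2][0] + B[0][0] = 3 + 3 = 6, A[2][1] + B[1][0] = 3 + -1 = 2, A[2][2] + B[2][0] = 4 + 1 = 5) = 2 (attained at k = 1)
  C[2][1] = min over k of (A[2][0] + B[0][1] = 3 + 4 = 7, A[2][1] + B[1][1] = 3 + 3 = 6, A[2][2] + B[2][1] = 4 + 3 = 7) = 6 (attained at k = 1)
  C[2][2] = min over k of (A[2][0] + B[0][2] = 3 + -1 = 2, A[2][1] + B[1][2] = 3 + 3 = 6, A[2][2] + B[2][2] = 4 + 10 = 14) = 2 (attained at k = 0)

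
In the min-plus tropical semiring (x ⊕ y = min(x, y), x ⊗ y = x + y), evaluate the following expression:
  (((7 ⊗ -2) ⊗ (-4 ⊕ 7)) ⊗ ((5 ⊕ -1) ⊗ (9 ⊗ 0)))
(((7 ⊗ -2) ⊗ (-4 ⊕ 7)) ⊗ ((5 ⊕ -1) ⊗ (9 ⊗ 0))) = 9

Expand innermost to outermost. Recall ⊕ takes the minimum of its arguments and ⊗ takes their sum. Working out the expression (((7 ⊗ -2) ⊗ (-4 ⊕ 7)) ⊗ ((5 ⊕ -1) ⊗ (9 ⊗ 0))) gives 9.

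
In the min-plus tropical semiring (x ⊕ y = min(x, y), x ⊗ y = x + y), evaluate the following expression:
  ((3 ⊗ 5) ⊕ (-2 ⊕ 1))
((3 ⊗ 5) ⊕ (-2 ⊕ 1)) = -2

Expand innermost to outermost. Recall ⊕ takes the minimum of its arguments and ⊗ takes their sum. Working out the expression ((3 ⊗ 5) ⊕ (-2 ⊕ 1)) gives -2.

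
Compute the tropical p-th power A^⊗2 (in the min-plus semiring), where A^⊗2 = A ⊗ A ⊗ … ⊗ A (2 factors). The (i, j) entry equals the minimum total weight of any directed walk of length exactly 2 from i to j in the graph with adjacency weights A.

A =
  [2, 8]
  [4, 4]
A^⊗2 =
  [4, 10]
  [6, 8]

Each entry (A^⊗2)_ij equals the minimum over all length-2 walks i = v_0 → v_1 → … → v_2 = j of Σ_t A[v_t][v_{t+1}]. For example, for (i, j) = (0, 1) we minimise over 2 possible intermediate vertex sequences; the minimum is 10, attained along the walk 0 → 0 → 1.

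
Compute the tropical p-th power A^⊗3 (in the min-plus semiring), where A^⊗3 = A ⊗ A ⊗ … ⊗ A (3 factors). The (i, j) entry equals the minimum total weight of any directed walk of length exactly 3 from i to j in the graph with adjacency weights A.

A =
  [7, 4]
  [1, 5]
A^⊗3 =
  [10, 9]
  [6, 10]

Each entry (A^⊗3)_ij equals the minimum over all length-3 walks i = v_0 → v_1 → … → v_3 = j of Σ_t A[v_t][v_{t+1}]. For example, for (i, j) = (0, 1) we minimise over 4 possible intermediate vertex sequences; the minimum is 9, attained along the walk 0 → 1 → 0 → 1.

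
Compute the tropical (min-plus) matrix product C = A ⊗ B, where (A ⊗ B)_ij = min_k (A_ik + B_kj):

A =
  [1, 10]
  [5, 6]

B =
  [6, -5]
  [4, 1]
A ⊗ B =
  [7, -4]
  [10, 0]

Apply the min-plus product entry-by-entry:
  C[0][0] = min over k of (A[0][0] + B[0][0] = 1 + 6 = 7, A[0][1] + B[1][0] = 10 + 4 = 14) = 7 (attained at k = 0)
  C[0][1] = min over k of (A[0][0] + B[0][1] = 1 + -5 = -4, A[0][1] + B[1][1] = 10 + 1 = 11) = -4 (attained at k = 0)
  C[1][0] = min over k of (A[1][0] + B[0][0] = 5 + 6 = 11, A[1][1] + B[1][0] = 6 + 4 = 10) = 10 (attained at k = 1)
  C[1][1] = min over k of (A[1][0] + B[0][1] = 5 + -5 = 0, A[1][1] + B[1][1] = 6 + 1 = 7) = 0 (attained at k = 0)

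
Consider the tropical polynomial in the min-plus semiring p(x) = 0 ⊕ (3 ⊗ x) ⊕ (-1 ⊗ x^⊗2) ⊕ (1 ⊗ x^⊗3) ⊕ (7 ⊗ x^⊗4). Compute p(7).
p(7) = 0

A tropical monomial a ⊗ x^⊗i evaluates to a + i · x. Evaluating each term at x = 7:
  Term 0 contributes 0 + 0 · 7 = 0
  Term 1 contributes 3 + 1 · 7 = 10
  Term 2 contributes -1 + 2 · 7 = 13
  Term 3 contributes 1 + 3 · 7 = 22
  Term 4 contributes 7 + 4 · 7 = 35
p(7) = ⊕ of these = min[0, 10, 13, 22, 35] = 0.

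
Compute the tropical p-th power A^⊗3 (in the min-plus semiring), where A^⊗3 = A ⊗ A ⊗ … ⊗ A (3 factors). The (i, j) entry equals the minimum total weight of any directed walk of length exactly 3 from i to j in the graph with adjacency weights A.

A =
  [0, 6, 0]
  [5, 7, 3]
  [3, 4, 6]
A^⊗3 =
  [0, 4, 0]
  [5, 9, 5]
  [3, 7, 3]

Each entry (A^⊗3)_ij equals the minimum over all length-3 walks i = v_0 → v_1 → … → v_3 = j of Σ_t A[v_t][v_{t+1}]. For example, for (i, j) = (0, 2) we minimise over 9 possible intermediate vertex sequences; the minimum is 0, attained along the walk 0 → 0 → 0 → 2.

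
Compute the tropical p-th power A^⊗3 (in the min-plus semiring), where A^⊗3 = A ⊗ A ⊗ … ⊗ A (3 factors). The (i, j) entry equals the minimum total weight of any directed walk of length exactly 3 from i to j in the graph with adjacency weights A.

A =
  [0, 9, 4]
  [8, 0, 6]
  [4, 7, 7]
A^⊗3 =
  [0, 9, 4]
  [8, 0, 6]
  [4, 7, 8]

Each entry (A^⊗3)_ij equals the minimum over all length-3 walks i = v_0 → v_1 → … → v_3 = j of Σ_t A[v_t][v_{t+1}]. For example, for (i, j) = (0, 2) we minimise over 9 possible intermediate vertex sequences; the minimum is 4, attained along the walk 0 → 0 → 0 → 2.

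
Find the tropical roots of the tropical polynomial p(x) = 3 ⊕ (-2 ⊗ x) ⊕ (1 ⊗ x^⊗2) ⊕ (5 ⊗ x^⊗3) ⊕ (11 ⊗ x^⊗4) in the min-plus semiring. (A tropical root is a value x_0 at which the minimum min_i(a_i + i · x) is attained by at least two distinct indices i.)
Roots: {-6, -4, -3, 5}

Each tropical root is a break point of the lower envelope of the lines y = a_i + i · x (there are 5 lines, with slopes 0, 1, ..., 4). Only the lines that attain the minimum somewhere contribute to roots; other lines are dominated. Here the surviving (envelope) indices are i = 4, i = 3, i = 2, i = 1, i = 0.
Intersections between consecutive envelope lines give the roots: for adjacent envelope indices i < j the intersection is x = (a_i − a_j) / (j − i). Reading off the sorted break points: {-6, -4, -3, 5}.
Verification: at each break x_0, at least two indices attain the minimum of min_i(a_i + i · x_0).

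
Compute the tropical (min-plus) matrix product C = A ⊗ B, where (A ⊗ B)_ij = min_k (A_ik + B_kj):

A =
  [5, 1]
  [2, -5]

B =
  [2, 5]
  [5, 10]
A ⊗ B =
  [6, 10]
  [0, 5]

Apply the min-plus product entry-by-entry:
  C[0][0] = min over k of (A[0][0] + B[0][0] = 5 + 2 = 7, A[0][1] + B[1][0] = 1 + 5 = 6) = 6 (attained at k = 1)
  C[0][1] = min over k of (A[0][0] + B[0][1] = 5 + 5 = 10, A[0][1] + B[1][1] = 1 + 10 = 11) = 10 (attained at k = 0)
  C[1][0] = min over k of (A[1][0] + B[0][0] = 2 + 2 = 4, A[1][1] + B[1][0] = -5 + 5 = 0) = 0 (attained at k = 1)
  C[1][1] = min over k of (A[1][0] + B[0][1] = 2 + 5 = 7, A[1][1] + B[1][1] = -5 + 10 = 5) = 5 (attained at k = 1)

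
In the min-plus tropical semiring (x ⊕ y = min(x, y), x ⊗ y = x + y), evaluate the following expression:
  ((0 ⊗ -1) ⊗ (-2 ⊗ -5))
((0 ⊗ -1) ⊗ (-2 ⊗ -5)) = -8

Expand innermost to outermost. Recall ⊕ takes the minimum of its arguments and ⊗ takes their sum. Working out the expression ((0 ⊗ -1) ⊗ (-2 ⊗ -5)) gives -8.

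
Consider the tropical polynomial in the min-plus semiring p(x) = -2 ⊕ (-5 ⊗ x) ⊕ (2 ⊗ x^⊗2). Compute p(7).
p(7) = -2

A tropical monomial a ⊗ x^⊗i evaluates to a + i · x. Evaluating each term at x = 7:
  Term 0 contributes -2 + 0 · 7 = -2
  Term 1 contributes -5 + 1 · 7 = 2
  Term 2 contributes 2 + 2 · 7 = 16
p(7) = ⊕ of these = min[-2, 2, 16] = -2.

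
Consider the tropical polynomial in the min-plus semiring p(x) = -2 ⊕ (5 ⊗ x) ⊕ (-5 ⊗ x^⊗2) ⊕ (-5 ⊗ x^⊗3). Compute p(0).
p(0) = -5

A tropical monomial a ⊗ x^⊗i evaluates to a + i · x. Evaluating each term at x = 0:
  Term 0 contributes -2 + 0 · 0 = -2
  Term 1 contributes 5 + 1 · 0 = 5
  Term 2 contributes -5 + 2 · 0 = -5
  Term 3 contributes -5 + 3 · 0 = -5
p(0) = ⊕ of these = min[-2, 5, -5, -5] = -5.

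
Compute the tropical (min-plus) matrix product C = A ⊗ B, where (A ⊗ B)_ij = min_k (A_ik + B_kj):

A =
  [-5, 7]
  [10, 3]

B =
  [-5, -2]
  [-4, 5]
A ⊗ B =
  [-10, -7]
  [-1, 8]

Apply the min-plus product entry-by-entry:
  C[0][0] = min over k of (A[0][0] + B[0][0] = -5 + -5 = -10, A[0][1] + B[1][0] = 7 + -4 = 3) = -10 (attained at k = 0)
  C[0][1] = min over k of (A[0][0] + B[0][1] = -5 + -2 = -7, A[0][1] + B[1][1] = 7 + 5 = 12) = -7 (attained at k = 0)
  C[1][0] = min over k of (A[1][0] + B[0][0] = 10 + -5 = 5, A[1][1] + B[1][0] = 3 + -4 = -1) = -1 (attained at k = 1)
  C[1][1] = min over k of (A[1][0] + B[0][1] = 10 + -2 = 8, A[1][1] + B[1][1] = 3 + 5 = 8) = 8 (attained at k = 0)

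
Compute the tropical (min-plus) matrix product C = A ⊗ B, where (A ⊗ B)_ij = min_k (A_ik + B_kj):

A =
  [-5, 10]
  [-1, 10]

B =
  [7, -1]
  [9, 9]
A ⊗ B =
  [2, -6]
  [6, -2]

Apply the min-plus product entry-by-entry:
  C[0][0] = min over k of (A[0][0] + B[0][0] = -5 + 7 = 2, A[0][1] + B[1][0] = 10 + 9 = 19) = 2 (attained at k = 0)
  C[0][1] = min over k of (A[0][0] + B[0][1] = -5 + -1 = -6, A[0][1] + B[1][1] = 10 + 9 = 19) = -6 (attained at k = 0)
  C[1][0] = min over k of (A[1][0] + B[0][0] = -1 + 7 = 6, A[1][1] + B[1][0] = 10 + 9 = 19) = 6 (attained at k = 0)
  C[1][1] = min over k of (A[1][0] + B[0][1] = -1 + -1 = -2, A[1][1] + B[1][1] = 10 + 9 = 19) = -2 (attained at k = 0)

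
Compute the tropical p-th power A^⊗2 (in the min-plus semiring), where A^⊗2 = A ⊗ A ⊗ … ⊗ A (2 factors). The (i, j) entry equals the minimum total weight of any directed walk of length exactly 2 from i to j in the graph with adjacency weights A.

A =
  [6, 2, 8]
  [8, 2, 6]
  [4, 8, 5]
A^⊗2 =
  [10, 4, 8]
  [10, 4, 8]
  [9, 6, 10]

Each entry (A^⊗2)_ij equals the minimum over all length-2 walks i = v_0 → v_1 → … → v_2 = j of Σ_t A[v_t][v_{t+1}]. For example, for (i, j) = (0, 2) we minimise over 3 possible intermediate vertex sequences; the minimum is 8, attained along the walk 0 → 1 → 2.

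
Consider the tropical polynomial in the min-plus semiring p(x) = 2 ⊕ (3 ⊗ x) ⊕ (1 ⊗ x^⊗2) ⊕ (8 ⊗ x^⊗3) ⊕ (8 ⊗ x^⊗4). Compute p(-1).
p(-1) = -1

A tropical monomial a ⊗ x^⊗i evaluates to a + i · x. Evaluating each term at x = -1:
  Term 0 contributes 2 + 0 · -1 = 2
  Term 1 contributes 3 + 1 · -1 = 2
  Term 2 contributes 1 + 2 · -1 = -1
  Term 3 contributes 8 + 3 · -1 = 5
  Term 4 contributes 8 + 4 · -1 = 4
p(-1) = ⊕ of these = min[2, 2, -1, 5, 4] = -1.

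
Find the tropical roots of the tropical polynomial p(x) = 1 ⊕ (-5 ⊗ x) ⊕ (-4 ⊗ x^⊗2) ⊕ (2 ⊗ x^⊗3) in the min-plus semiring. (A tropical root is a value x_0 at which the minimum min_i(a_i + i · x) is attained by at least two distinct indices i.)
Roots: {-6, -1, 6}

Each tropical root is a break point of the lower envelope of the lines y = a_i + i · x (there are 4 lines, with slopes 0, 1, ..., 3). Only the lines that attain the minimum somewhere contribute to roots; other lines are dominated. Here the surviving (envelope) indices are i = 3, i = 2, i = 1, i = 0.
Intersections between consecutive envelope lines give the roots: for adjacent envelope indices i < j the intersection is x = (a_i − a_j) / (j − i). Reading off the sorted break points: {-6, -1, 6}.
Verification: at each break x_0, at least two indices attain the minimum of min_i(a_i + i · x_0).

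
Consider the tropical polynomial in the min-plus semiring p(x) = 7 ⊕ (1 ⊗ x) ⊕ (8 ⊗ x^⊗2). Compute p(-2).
p(-2) = -1

A tropical monomial a ⊗ x^⊗i evaluates to a + i · x. Evaluating each term at x = -2:
  Term 0 contributes 7 + 0 · -2 = 7
  Term 1 contributes 1 + 1 · -2 = -1
  Term 2 contributes 8 + 2 · -2 = 4
p(-2) = ⊕ of these = min[7, -1, 4] = -1.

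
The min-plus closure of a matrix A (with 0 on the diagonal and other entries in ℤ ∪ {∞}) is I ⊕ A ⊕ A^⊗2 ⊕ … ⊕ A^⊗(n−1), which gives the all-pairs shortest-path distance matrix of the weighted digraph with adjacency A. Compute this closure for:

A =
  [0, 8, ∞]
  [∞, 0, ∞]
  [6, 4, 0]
Closure =
  [0, 8, ∞]
  [∞, 0, ∞]
  [6, 4, 0]

This is the Floyd-Warshall all-pairs shortest-path computation. For each intermediate vertex k = 0, 1, …, 2, update dist[i][j] ← min(dist[i][j], dist[i][k] + dist[k][j]). The final matrix gives, for each (i, j), the minimum total weight of any directed path from i to j (possibly empty when i = j).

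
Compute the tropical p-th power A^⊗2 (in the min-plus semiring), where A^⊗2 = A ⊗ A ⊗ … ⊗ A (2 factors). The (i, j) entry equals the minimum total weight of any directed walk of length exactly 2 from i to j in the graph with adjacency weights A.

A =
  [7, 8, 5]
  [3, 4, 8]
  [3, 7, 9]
A^⊗2 =
  [8, 12, 12]
  [7, 8, 8]
  [10, 11, 8]

Each entry (A^⊗2)_ij equals the minimum over all length-2 walks i = v_0 → v_1 → … → v_2 = j of Σ_t A[v_t][v_{t+1}]. For example, for (i, j) = (0, 2) we minimise over 3 possible intermediate vertex sequences; the minimum is 12, attained along the walk 0 → 0 → 2.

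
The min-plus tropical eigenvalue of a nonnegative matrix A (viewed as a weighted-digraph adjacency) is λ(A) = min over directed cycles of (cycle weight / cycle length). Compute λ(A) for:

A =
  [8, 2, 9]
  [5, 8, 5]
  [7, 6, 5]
λ(A) = 7/2

Enumerate directed cycles and compute their means (weight / length). Sample:
  cycle 0 → 0: weight = 8, length = 1, mean = 8/1 ≈ 8.000
  cycle 1 → 1: weight = 8, length = 1, mean = 8/1 ≈ 8.000
  cycle 2 → 2: weight = 5, length = 1, mean = 5/1 ≈ 5.000
  cycle 0 → 1 → 0: weight = 7, length = 2, mean = 7/2 ≈ 3.500
  cycle 0 → 2 → 0: weight = 16, length = 2, mean = 16/2 ≈ 8.000
  cycle 1 → 0 → 1: weight = 7, length = 2, mean = 7/2 ≈ 3.500
Minimum mean = 3.500, attained e.g. along the cycle 0 → 1 → 0 with weight 7 and length 2. So λ(A) = 7/2 = 7/2.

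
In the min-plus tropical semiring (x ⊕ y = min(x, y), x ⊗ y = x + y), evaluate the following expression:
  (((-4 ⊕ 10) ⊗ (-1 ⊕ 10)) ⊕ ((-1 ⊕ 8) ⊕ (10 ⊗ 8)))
(((-4 ⊕ 10) ⊗ (-1 ⊕ 10)) ⊕ ((-1 ⊕ 8) ⊕ (10 ⊗ 8))) = -5

Expand innermost to outermost. Recall ⊕ takes the minimum of its arguments and ⊗ takes their sum. Working out the expression (((-4 ⊕ 10) ⊗ (-1 ⊕ 10)) ⊕ ((-1 ⊕ 8) ⊕ (10 ⊗ 8))) gives -5.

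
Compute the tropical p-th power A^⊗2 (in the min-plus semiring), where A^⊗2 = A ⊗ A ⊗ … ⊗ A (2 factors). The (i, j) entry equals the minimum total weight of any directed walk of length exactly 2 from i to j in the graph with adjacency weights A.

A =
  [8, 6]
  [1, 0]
A^⊗2 =
  [7, 6]
  [1, 0]

Each entry (A^⊗2)_ij equals the minimum over all length-2 walks i = v_0 → v_1 → … → v_2 = j of Σ_t A[v_t][v_{t+1}]. For example, for (i, j) = (0, 1) we minimise over 2 possible intermediate vertex sequences; the minimum is 6, attained along the walk 0 → 1 → 1.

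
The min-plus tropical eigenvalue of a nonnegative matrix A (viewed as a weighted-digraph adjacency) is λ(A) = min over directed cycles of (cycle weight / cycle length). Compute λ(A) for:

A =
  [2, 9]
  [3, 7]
λ(A) = 2

Enumerate directed cycles and compute their means (weight / length). Sample:
  cycle 0 → 0: weight = 2, length = 1, mean = 2/1 ≈ 2.000
  cycle 1 → 1: weight = 7, length = 1, mean = 7/1 ≈ 7.000
  cycle 0 → 1 → 0: weight = 12, length = 2, mean = 12/2 ≈ 6.000
  cycle 1 → 0 → 1: weight = 12, length = 2, mean = 12/2 ≈ 6.000
Minimum mean = 2.000, attained e.g. along the cycle 0 → 0 with weight 2 and length 1. So λ(A) = 2/1 = 2.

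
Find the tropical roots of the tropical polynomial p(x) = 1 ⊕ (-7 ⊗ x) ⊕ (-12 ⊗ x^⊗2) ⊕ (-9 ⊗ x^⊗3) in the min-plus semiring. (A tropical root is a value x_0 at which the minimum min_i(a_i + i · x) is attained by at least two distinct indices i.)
Roots: {-3, 5, 8}

Each tropical root is a break point of the lower envelope of the lines y = a_i + i · x (there are 4 lines, with slopes 0, 1, ..., 3). Only the lines that attain the minimum somewhere contribute to roots; other lines are dominated. Here the surviving (envelope) indices are i = 3, i = 2, i = 1, i = 0.
Intersections between consecutive envelope lines give the roots: for adjacent envelope indices i < j the intersection is x = (a_i − a_j) / (j − i). Reading off the sorted break points: {-3, 5, 8}.
Verification: at each break x_0, at least two indices attain the minimum of min_i(a_i + i · x_0).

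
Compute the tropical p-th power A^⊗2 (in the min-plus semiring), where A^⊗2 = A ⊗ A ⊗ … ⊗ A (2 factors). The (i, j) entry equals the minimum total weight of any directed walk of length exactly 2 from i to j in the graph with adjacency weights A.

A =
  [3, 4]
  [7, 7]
A^⊗2 =
  [6, 7]
  [10, 11]

Each entry (A^⊗2)_ij equals the minimum over all length-2 walks i = v_0 → v_1 → … → v_2 = j of Σ_t A[v_t][v_{t+1}]. For example, for (i, j) = (0, 1) we minimise over 2 possible intermediate vertex sequences; the minimum is 7, attained along the walk 0 → 0 → 1.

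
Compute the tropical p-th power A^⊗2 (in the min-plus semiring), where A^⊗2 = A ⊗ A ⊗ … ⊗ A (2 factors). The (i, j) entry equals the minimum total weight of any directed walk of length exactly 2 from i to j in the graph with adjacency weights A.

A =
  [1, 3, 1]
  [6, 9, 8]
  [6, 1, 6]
A^⊗2 =
  [2, 2, 2]
  [7, 9, 7]
  [7, 7, 7]

Each entry (A^⊗2)_ij equals the minimum over all length-2 walks i = v_0 → v_1 → … → v_2 = j of Σ_t A[v_t][v_{t+1}]. For example, for (i, j) = (0, 2) we minimise over 3 possible intermediate vertex sequences; the minimum is 2, attained along the walk 0 → 0 → 2.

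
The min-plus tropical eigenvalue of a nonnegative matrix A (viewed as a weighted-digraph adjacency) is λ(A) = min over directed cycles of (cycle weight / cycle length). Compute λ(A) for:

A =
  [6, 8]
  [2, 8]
λ(A) = 5

Enumerate directed cycles and compute their means (weight / length). Sample:
  cycle 0 → 0: weight = 6, length = 1, mean = 6/1 ≈ 6.000
  cycle 1 → 1: weight = 8, length = 1, mean = 8/1 ≈ 8.000
  cycle 0 → 1 → 0: weight = 10, length = 2, mean = 10/2 ≈ 5.000
  cycle 1 → 0 → 1: weight = 10, length = 2, mean = 10/2 ≈ 5.000
Minimum mean = 5.000, attained e.g. along the cycle 0 → 1 → 0 with weight 10 and length 2. So λ(A) = 10/2 = 5.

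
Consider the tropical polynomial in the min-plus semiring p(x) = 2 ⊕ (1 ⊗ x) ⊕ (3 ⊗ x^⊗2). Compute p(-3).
p(-3) = -3

A tropical monomial a ⊗ x^⊗i evaluates to a + i · x. Evaluating each term at x = -3:
  Term 0 contributes 2 + 0 · -3 = 2
  Term 1 contributes 1 + 1 · -3 = -2
  Term 2 contributes 3 + 2 · -3 = -3
p(-3) = ⊕ of these = min[2, -2, -3] = -3.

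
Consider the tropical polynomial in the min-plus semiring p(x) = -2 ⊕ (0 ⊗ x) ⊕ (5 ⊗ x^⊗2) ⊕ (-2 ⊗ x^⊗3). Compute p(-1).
p(-1) = -5

A tropical monomial a ⊗ x^⊗i evaluates to a + i · x. Evaluating each term at x = -1:
  Term 0 contributes -2 + 0 · -1 = -2
  Term 1 contributes 0 + 1 · -1 = -1
  Term 2 contributes 5 + 2 · -1 = 3
  Term 3 contributes -2 + 3 · -1 = -5
p(-1) = ⊕ of these = min[-2, -1, 3, -5] = -5.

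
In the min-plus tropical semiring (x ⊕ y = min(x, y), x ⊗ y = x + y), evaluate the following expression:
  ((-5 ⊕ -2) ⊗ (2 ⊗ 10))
((-5 ⊕ -2) ⊗ (2 ⊗ 10)) = 7

Expand innermost to outermost. Recall ⊕ takes the minimum of its arguments and ⊗ takes their sum. Working out the expression ((-5 ⊕ -2) ⊗ (2 ⊗ 10)) gives 7.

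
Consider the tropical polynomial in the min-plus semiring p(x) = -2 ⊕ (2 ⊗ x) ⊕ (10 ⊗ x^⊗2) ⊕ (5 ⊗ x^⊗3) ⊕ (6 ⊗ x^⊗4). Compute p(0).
p(0) = -2

A tropical monomial a ⊗ x^⊗i evaluates to a + i · x. Evaluating each term at x = 0:
  Term 0 contributes -2 + 0 · 0 = -2
  Term 1 contributes 2 + 1 · 0 = 2
  Term 2 contributes 10 + 2 · 0 = 10
  Term 3 contributes 5 + 3 · 0 = 5
  Term 4 contributes 6 + 4 · 0 = 6
p(0) = ⊕ of these = min[-2, 2, 10, 5, 6] = -2.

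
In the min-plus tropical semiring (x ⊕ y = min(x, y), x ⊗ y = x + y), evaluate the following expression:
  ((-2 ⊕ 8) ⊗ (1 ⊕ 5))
((-2 ⊕ 8) ⊗ (1 ⊕ 5)) = -1

Expand innermost to outermost. Recall ⊕ takes the minimum of its arguments and ⊗ takes their sum. Working out the expression ((-2 ⊕ 8) ⊗ (1 ⊕ 5)) gives -1.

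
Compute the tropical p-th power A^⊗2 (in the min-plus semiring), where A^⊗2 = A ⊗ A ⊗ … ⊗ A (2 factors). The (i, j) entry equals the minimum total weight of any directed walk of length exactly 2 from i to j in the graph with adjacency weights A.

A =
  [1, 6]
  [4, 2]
A^⊗2 =
  [2, 7]
  [5, 4]

Each entry (A^⊗2)_ij equals the minimum over all length-2 walks i = v_0 → v_1 → … → v_2 = j of Σ_t A[v_t][v_{t+1}]. For example, for (i, j) = (0, 1) we minimise over 2 possible intermediate vertex sequences; the minimum is 7, attained along the walk 0 → 0 → 1.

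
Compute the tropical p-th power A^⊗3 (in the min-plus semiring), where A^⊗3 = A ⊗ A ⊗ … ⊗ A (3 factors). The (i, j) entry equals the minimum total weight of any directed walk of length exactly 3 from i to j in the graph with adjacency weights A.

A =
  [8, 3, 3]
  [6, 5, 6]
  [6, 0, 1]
A^⊗3 =
  [9, 4, 5]
  [12, 7, 8]
  [7, 2, 3]

Each entry (A^⊗3)_ij equals the minimum over all length-3 walks i = v_0 → v_1 → … → v_3 = j of Σ_t A[v_t][v_{t+1}]. For example, for (i, j) = (0, 2) we minimise over 9 possible intermediate vertex sequences; the minimum is 5, attained along the walk 0 → 2 → 2 → 2.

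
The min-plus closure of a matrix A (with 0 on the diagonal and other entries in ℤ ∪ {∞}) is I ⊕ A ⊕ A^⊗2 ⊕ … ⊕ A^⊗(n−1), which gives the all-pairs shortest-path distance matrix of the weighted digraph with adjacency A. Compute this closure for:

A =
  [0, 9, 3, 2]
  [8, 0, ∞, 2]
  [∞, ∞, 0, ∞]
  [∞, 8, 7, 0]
Closure =
  [0, 9, 3, 2]
  [8, 0, 9, 2]
  [∞, ∞, 0, ∞]
  [16, 8, 7, 0]

This is the Floyd-Warshall all-pairs shortest-path computation. For each intermediate vertex k = 0, 1, …, 3, update dist[i][j] ← min(dist[i][j], dist[i][k] + dist[k][j]). The final matrix gives, for each (i, j), the minimum total weight of any directed path from i to j (possibly empty when i = j).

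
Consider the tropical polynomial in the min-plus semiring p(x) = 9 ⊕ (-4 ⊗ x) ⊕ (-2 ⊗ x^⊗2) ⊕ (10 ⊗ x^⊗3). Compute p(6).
p(6) = 2

A tropical monomial a ⊗ x^⊗i evaluates to a + i · x. Evaluating each term at x = 6:
  Term 0 contributes 9 + 0 · 6 = 9
  Term 1 contributes -4 + 1 · 6 = 2
  Term 2 contributes -2 + 2 · 6 = 10
  Term 3 contributes 10 + 3 · 6 = 28
p(6) = ⊕ of these = min[9, 2, 10, 28] = 2.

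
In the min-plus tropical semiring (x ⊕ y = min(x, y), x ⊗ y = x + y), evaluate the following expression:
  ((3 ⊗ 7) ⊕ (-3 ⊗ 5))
((3 ⊗ 7) ⊕ (-3 ⊗ 5)) = 2

Expand innermost to outermost. Recall ⊕ takes the minimum of its arguments and ⊗ takes their sum. Working out the expression ((3 ⊗ 7) ⊕ (-3 ⊗ 5)) gives 2.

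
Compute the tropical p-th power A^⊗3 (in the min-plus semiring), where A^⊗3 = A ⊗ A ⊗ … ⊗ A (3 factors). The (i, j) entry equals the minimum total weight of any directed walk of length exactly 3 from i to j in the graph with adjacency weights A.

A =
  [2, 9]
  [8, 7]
A^⊗3 =
  [6, 13]
  [12, 19]

Each entry (A^⊗3)_ij equals the minimum over all length-3 walks i = v_0 → v_1 → … → v_3 = j of Σ_t A[v_t][v_{t+1}]. For example, for (i, j) = (0, 1) we minimise over 4 possible intermediate vertex sequences; the minimum is 13, attained along the walk 0 → 0 → 0 → 1.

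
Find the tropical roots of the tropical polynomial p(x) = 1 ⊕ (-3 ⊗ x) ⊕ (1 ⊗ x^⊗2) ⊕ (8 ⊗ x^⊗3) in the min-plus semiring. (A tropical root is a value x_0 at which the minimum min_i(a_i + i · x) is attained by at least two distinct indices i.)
Roots: {-7, -4, 4}

Each tropical root is a break point of the lower envelope of the lines y = a_i + i · x (there are 4 lines, with slopes 0, 1, ..., 3). Only the lines that attain the minimum somewhere contribute to roots; other lines are dominated. Here the surviving (envelope) indices are i = 3, i = 2, i = 1, i = 0.
Intersections between consecutive envelope lines give the roots: for adjacent envelope indices i < j the intersection is x = (a_i − a_j) / (j − i). Reading off the sorted break points: {-7, -4, 4}.
Verification: at each break x_0, at least two indices attain the minimum of min_i(a_i + i · x_0).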